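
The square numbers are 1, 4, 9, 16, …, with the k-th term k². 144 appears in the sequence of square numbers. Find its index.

We need n² = 144, so n = √144 = 12.

12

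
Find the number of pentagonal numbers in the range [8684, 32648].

71

The n-th pentagonal number is n(3n−1)/2.
Smallest index with value ≥ 8684: n = 77 (giving 8855).
Largest index with value ≤ 32648: n = 147 (giving 32340).
Indices 77 through 147: 71 terms.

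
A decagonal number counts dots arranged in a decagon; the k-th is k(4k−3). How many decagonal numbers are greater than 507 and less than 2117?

12

The n-th decagonal number is n(4n−3).
Smallest index with value > 507: n = 12 (giving 540).
Largest index with value < 2117: n = 23 (giving 2047).
Indices 12 through 23: 12 terms.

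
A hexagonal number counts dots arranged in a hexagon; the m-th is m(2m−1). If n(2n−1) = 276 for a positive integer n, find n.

Set n(2n−1) = 276, giving 2n² − n − 276 = 0.
So n = (1 + 47) / 4 = 48/4 = 12.

12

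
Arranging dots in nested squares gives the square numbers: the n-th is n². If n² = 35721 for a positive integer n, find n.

We need n² = 35721, so n = √35721 = 189.
Check: 189² = 35721. ✓

189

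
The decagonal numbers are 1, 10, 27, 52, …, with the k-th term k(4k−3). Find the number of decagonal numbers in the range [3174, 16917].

37

The n-th decagonal number is n(4n−3).
Smallest index with value ≥ 3174: n = 29 (giving 3277).
Largest index with value ≤ 16917: n = 65 (giving 16705).
Indices 29 through 65: 37 terms.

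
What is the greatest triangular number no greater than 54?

Solve n(n+1)/2 ≤ 54 for integer n.
n = 9 gives 45 ≤ 54, while n = 10 gives 55 > 54; so the answer is 45.

45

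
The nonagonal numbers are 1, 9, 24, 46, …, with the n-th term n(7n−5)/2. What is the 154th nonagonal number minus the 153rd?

1072

Consecutive nonagonal numbers differ by 7n − 6: here 7·154 − 6 = 1072.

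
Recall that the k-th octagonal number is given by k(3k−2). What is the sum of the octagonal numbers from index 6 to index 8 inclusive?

Σ i(3i−2) = 3Σi² − 2Σi over i = 6..8.
Σi = 36 − 15 = 21 and Σi² = 204 − 55 = 149.
3·149 − 2·21 = 405.

405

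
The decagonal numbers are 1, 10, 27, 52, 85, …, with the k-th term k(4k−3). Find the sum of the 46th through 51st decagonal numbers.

Σ i(4i−3) = 4Σi² − 3Σi over i = 46..51.
Σi = 1326 − 1035 = 291 and Σi² = 45526 − 31395 = 14131.
4·14131 − 3·291 = 55651.

55651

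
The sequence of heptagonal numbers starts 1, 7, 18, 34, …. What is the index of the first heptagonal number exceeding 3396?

38

Solve n(5n−3)/2 > 3396 for integer n.
The largest n with value ≤ 3396 is 37 (since 3367 ≤ 3396 < 3553), so the first above is n = 38, value 3553.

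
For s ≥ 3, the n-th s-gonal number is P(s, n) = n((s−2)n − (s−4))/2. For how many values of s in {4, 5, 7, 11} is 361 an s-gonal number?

s = 4: P(4, 19) = 361. ✓
s = 5: P(5, 15) = 330 and P(5, 16) = 376; 361 is not s-gonal.
s = 7: P(7, 12) = 342 and P(7, 13) = 403; 361 is not s-gonal.
s = 11: P(11, 9) = 333 and P(11, 10) = 415; 361 is not s-gonal.
Hits: s ∈ {4} → 1.

1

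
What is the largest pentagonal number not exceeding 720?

Solve n(3n−1)/2 ≤ 720 for integer n.
n = 22 gives 715 ≤ 720, while n = 23 gives 782 > 720; so the answer is 715.

715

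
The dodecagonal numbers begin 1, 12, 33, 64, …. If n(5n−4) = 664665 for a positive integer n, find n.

365

Set n(5n−4) = 664665, giving 5n² − 4n − 664665 = 0.
The discriminant is 16 + 20·664665 = 13293316, and √13293316 = 3646.
So n = (4 + 3646) / 10 = 3650/10 = 365.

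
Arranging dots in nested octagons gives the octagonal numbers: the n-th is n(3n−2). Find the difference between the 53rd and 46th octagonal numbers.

2065

53·(3·53 − 2) = 8321 and 46·(3·46 − 2) = 6256.
Difference: 8321 − 6256 = 2065.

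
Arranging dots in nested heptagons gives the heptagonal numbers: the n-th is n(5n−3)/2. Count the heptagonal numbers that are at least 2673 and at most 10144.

The n-th heptagonal number is n(5n−3)/2.
Smallest index with value ≥ 2673: n = 33 (giving 2673).
Largest index with value ≤ 10144: n = 64 (giving 10144).
Indices 33 through 64: 32 terms.

32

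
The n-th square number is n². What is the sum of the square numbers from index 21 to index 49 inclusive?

37555

Σ_{i=21}^{49} i² = 40425 − 2870 = 37555.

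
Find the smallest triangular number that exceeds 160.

171

Solve n(n+1)/2 > 160 for integer n.
The largest n with value ≤ 160 is 17 (since 153 ≤ 160 < 171), so the first above is n = 18, value 171.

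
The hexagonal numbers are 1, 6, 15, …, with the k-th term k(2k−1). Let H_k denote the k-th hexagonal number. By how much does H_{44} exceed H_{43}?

Consecutive hexagonal numbers differ by 4n − 3: here 4·44 − 3 = 173.

173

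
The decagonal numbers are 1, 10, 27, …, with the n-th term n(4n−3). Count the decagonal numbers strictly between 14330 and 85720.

The n-th decagonal number is n(4n−3).
Smallest index with value > 14330: n = 61 (giving 14701).
Largest index with value < 85720: n = 146 (giving 84826).
Indices 61 through 146: 86 terms.

86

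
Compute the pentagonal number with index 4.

22

The 4th pentagonal number is n(3n−1)/2 with n = 4.
4·(3·4 − 1)/2 = 4·11/2 = 22.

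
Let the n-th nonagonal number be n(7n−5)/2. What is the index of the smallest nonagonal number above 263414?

275

Solve n(7n−5)/2 > 263414 for integer n.
The largest n with value ≤ 263414 is 274 (since 262081 ≤ 263414 < 264000), so the first above is n = 275, value 264000.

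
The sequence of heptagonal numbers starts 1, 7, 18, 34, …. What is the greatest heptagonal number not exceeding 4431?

4347

Solve n(5n−3)/2 ≤ 4431 for integer n.
n = 42 gives 4347 ≤ 4431, while n = 43 gives 4558 > 4431; so the answer is 4347.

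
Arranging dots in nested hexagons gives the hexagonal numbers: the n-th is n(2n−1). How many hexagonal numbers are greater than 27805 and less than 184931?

The n-th hexagonal number is n(2n−1).
Smallest index with value > 27805: n = 119 (giving 28203).
Largest index with value < 184931: n = 304 (giving 184528).
Indices 119 through 304: 186 terms.

186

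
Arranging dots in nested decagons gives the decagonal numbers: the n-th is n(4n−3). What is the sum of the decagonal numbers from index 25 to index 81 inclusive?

693101

Σ i(4i−3) = 4Σi² − 3Σi over i = 25..81.
Σi = 3321 − 300 = 3021 and Σi² = 180441 − 4900 = 175541.
4·175541 − 3·3021 = 693101.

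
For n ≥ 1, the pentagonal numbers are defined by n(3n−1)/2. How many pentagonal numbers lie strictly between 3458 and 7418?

22

The n-th pentagonal number is n(3n−1)/2.
Smallest index with value > 3458: n = 49 (giving 3577).
Largest index with value < 7418: n = 70 (giving 7315).
Indices 49 through 70: 22 terms.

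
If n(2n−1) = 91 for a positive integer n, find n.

7

Set n(2n−1) = 91, giving 2n² − n − 91 = 0.
The discriminant is 1 + 8·91 = 729, and √729 = 27.
So n = (1 + 27) / 4 = 28/4 = 7.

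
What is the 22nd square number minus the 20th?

22² = 484 and 20² = 400.
Difference: 484 − 400 = 84.

84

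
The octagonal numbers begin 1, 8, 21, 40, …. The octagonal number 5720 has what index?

Set n(3n−2) = 5720, giving 3n² − 2n − 5720 = 0.
So n = (2 + 262) / 6 = 264/6 = 44.

44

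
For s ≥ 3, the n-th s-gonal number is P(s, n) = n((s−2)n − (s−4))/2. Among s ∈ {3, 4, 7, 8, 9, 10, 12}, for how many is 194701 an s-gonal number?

1

s = 3: P(3, 623) = 194376 and P(3, 624) = 195000; 194701 is not s-gonal.
s = 4: P(4, 441) = 194481 and P(4, 442) = 195364; 194701 is not s-gonal.
s = 7: P(7, 279) = 194184 and P(7, 280) = 195580; 194701 is not s-gonal.
s = 8: P(8, 255) = 194565 and P(8, 256) = 196096; 194701 is not s-gonal.
s = 9: P(9, 236) = 194346 and P(9, 237) = 195999; 194701 is not s-gonal.
s = 10: P(10, 221) = 194701. ✓
s = 12: P(12, 197) = 193257 and P(12, 198) = 195228; 194701 is not s-gonal.
Hits: s ∈ {10} → 1.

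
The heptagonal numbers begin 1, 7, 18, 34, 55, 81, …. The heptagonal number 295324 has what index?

Set n(5n−3)/2 = 295324, giving 5n² − 3n − 590648 = 0.
The discriminant is 9 + 40·295324 = 11812969, and √11812969 = 3437.
So n = (3 + 3437) / 10 = 3440/10 = 344.
Check: 344·(5·344 − 3)/2 = 295324. ✓

344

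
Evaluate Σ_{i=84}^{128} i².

Σ_{i=84}^{128} i² = 707264 − 194054 = 513210.

513210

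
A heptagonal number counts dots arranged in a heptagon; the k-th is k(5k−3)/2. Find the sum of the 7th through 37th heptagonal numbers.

Σ i(5i−3)/2 = (5Σi² − 3Σi) / 2 over i = 7..37.
Σi = 703 − 21 = 682 and Σi² = 17575 − 91 = 17484.
(5·17484 − 3·682) / 2 = 85374/2 = 42687.

42687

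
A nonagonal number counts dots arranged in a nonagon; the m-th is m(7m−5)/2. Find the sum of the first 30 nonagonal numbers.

31930

Σ i(7i−5)/2 = (7Σi² − 5Σi) / 2 over i = 1..30.
Σi = 465 and Σi² = 9455.
(7·9455 − 5·465) / 2 = 63860/2 = 31930.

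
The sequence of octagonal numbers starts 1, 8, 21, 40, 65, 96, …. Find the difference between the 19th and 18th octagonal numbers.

109

Consecutive octagonal numbers differ by 6n − 5: here 6·19 − 5 = 109.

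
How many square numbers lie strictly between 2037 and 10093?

The n-th square number is n².
Smallest index with value > 2037: n = 46 (giving 2116).
Largest index with value < 10093: n = 100 (giving 10000).
Indices 46 through 100: 55 terms.

55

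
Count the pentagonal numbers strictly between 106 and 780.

The n-th pentagonal number is n(3n−1)/2.
Smallest index with value > 106: n = 9 (giving 117).
Largest index with value < 780: n = 22 (giving 715).
Indices 9 through 22: 14 terms.

14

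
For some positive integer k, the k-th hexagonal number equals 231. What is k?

11

Set n(2n−1) = 231, giving 2n² − n − 231 = 0.
The discriminant is 1 + 8·231 = 1849, and √1849 = 43.
So n = (1 + 43) / 4 = 44/4 = 11.
Check: 11·(2·11 − 1) = 231. ✓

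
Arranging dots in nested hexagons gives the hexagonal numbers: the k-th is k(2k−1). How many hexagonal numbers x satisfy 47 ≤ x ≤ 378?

The n-th hexagonal number is n(2n−1).
Smallest index with value ≥ 47: n = 6 (giving 66).
Largest index with value ≤ 378: n = 14 (giving 378).
Indices 6 through 14: 9 terms.

9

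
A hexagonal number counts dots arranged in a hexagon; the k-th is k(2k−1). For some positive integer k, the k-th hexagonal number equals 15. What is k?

Set n(2n−1) = 15, giving 2n² − n − 15 = 0.
The discriminant is 1 + 8·15 = 121, and √121 = 11.
So n = (1 + 11) / 4 = 12/4 = 3.
Check: 3·(2·3 − 1) = 15. ✓

3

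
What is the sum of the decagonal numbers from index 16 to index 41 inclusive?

88101

Σ i(4i−3) = 4Σi² − 3Σi over i = 16..41.
Σi = 861 − 120 = 741 and Σi² = 23821 − 1240 = 22581.
4·22581 − 3·741 = 88101.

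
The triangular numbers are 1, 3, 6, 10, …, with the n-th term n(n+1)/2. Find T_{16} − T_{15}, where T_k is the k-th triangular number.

Consecutive triangular numbers differ by n: T_{16} − T_{15} = 16.

16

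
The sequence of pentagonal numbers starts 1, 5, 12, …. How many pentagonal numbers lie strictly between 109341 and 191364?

The n-th pentagonal number is n(3n−1)/2.
Smallest index with value > 109341: n = 271 (giving 110026).
Largest index with value < 191364: n = 357 (giving 190995).
Indices 271 through 357: 87 terms.

87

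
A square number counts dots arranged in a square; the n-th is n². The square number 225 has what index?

We need n² = 225, so n = √225 = 15.
Check: 15² = 225. ✓

15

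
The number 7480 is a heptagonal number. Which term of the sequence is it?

55

Set n(5n−3)/2 = 7480, giving 5n² − 3n − 14960 = 0.
The discriminant is 9 + 40·7480 = 299209, and √299209 = 547.
So n = (3 + 547) / 10 = 550/10 = 55.
Check: 55·(5·55 − 3)/2 = 7480. ✓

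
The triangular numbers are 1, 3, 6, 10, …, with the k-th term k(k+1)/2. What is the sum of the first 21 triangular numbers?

Σ i(i+1)/2 = (Σi² + Σi) / 2 over i = 1..21.
Σi = 231 and Σi² = 3311.
(1·3311 + 1·231) / 2 = 3542/2 = 1771.

1771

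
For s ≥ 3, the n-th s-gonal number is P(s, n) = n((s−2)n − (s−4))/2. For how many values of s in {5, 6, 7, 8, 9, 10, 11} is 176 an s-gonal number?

s = 5: P(5, 11) = 176. ✓
s = 6: P(6, 9) = 153 and P(6, 10) = 190; 176 is not s-gonal.
s = 7: P(7, 8) = 148 and P(7, 9) = 189; 176 is not s-gonal.
s = 8: P(8, 8) = 176. ✓
s = 9: P(9, 7) = 154 and P(9, 8) = 204; 176 is not s-gonal.
s = 10: P(10, 7) = 175 and P(10, 8) = 232; 176 is not s-gonal.
s = 11: P(11, 6) = 141 and P(11, 7) = 196; 176 is not s-gonal.
Hits: s ∈ {5, 8} → 2.

2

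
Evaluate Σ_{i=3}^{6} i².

Σ_{i=3}^{6} i² = 91 − 5 = 86.

86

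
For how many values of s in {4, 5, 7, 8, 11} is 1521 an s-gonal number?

s = 4: P(4, 39) = 1521. ✓
s = 5: P(5, 32) = 1520 and P(5, 33) = 1617; 1521 is not s-gonal.
s = 7: P(7, 24) = 1404 and P(7, 25) = 1525; 1521 is not s-gonal.
s = 8: P(8, 22) = 1408 and P(8, 23) = 1541; 1521 is not s-gonal.
s = 11: P(11, 18) = 1395 and P(11, 19) = 1558; 1521 is not s-gonal.
Hits: s ∈ {4} → 1.

1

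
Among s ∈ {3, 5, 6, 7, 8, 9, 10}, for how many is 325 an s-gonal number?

s = 3: P(3, 25) = 325. ✓
s = 5: P(5, 14) = 287 and P(5, 15) = 330; 325 is not s-gonal.
s = 6: P(6, 13) = 325. ✓
s = 7: P(7, 11) = 286 and P(7, 12) = 342; 325 is not s-gonal.
s = 8: P(8, 10) = 280 and P(8, 11) = 341; 325 is not s-gonal.
s = 9: P(9, 10) = 325. ✓
s = 10: P(10, 9) = 297 and P(10, 10) = 370; 325 is not s-gonal.
Hits: s ∈ {3, 6, 9} → 3.

3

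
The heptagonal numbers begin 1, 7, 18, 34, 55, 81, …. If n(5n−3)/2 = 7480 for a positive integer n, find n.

Set n(5n−3)/2 = 7480, giving 5n² − 3n − 14960 = 0.
The discriminant is 9 + 40·7480 = 299209, and √299209 = 547.
So n = (3 + 547) / 10 = 550/10 = 55.

55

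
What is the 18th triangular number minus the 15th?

51

18·19/2 = 171 and 15·16/2 = 120.
Difference: 171 − 120 = 51.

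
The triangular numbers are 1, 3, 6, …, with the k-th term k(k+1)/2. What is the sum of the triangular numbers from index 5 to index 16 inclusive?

796

Σ i(i+1)/2 = (Σi² + Σi) / 2 over i = 5..16.
Σi = 136 − 10 = 126 and Σi² = 1496 − 30 = 1466.
(1·1466 + 1·126) / 2 = 1592/2 = 796.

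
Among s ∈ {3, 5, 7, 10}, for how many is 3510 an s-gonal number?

s = 3: P(3, 83) = 3486 and P(3, 84) = 3570; 3510 is not s-gonal.
s = 5: P(5, 48) = 3432 and P(5, 49) = 3577; 3510 is not s-gonal.
s = 7: P(7, 37) = 3367 and P(7, 38) = 3553; 3510 is not s-gonal.
s = 10: P(10, 30) = 3510. ✓
Hits: s ∈ {10} → 1.

1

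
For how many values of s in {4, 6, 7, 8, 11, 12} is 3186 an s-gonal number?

2

s = 4: P(4, 56) = 3136 and P(4, 57) = 3249; 3186 is not s-gonal.
s = 6: P(6, 40) = 3160 and P(6, 41) = 3321; 3186 is not s-gonal.
s = 7: P(7, 36) = 3186. ✓
s = 8: P(8, 32) = 3008 and P(8, 33) = 3201; 3186 is not s-gonal.
s = 11: P(11, 27) = 3186. ✓
s = 12: P(12, 25) = 3025 and P(12, 26) = 3276; 3186 is not s-gonal.
Hits: s ∈ {7, 11} → 2.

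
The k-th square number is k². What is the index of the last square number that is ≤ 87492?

295

Solve n² ≤ 87492 for integer n.
n = 295 gives 87025 ≤ 87492, while n = 296 gives 87616 > 87492; so the answer is index 295.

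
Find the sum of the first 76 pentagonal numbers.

222376

Σ i(3i−1)/2 = (3Σi² − Σi) / 2 over i = 1..76.
Σi = 2926 and Σi² = 149226.
(3·149226 − 1·2926) / 2 = 444752/2 = 222376.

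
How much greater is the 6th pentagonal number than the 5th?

16

Consecutive pentagonal numbers differ by 3n − 2: here 3·6 − 2 = 16.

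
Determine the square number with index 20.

The 20th square number is n² with n = 20.
20² = 400.

400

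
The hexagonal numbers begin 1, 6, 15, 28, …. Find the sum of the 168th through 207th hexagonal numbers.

Σ i(2i−1) = 2Σi² − Σi over i = 168..207.
Σi = 21528 − 14028 = 7500 and Σi² = 2978040 − 1566460 = 1411580.
2·1411580 − 1·7500 = 2815660.

2815660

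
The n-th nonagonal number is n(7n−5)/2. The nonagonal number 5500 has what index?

40

Set n(7n−5)/2 = 5500, giving 7n² − 5n − 11000 = 0.
The discriminant is 25 + 56·5500 = 308025, and √308025 = 555.
So n = (5 + 555) / 14 = 560/14 = 40.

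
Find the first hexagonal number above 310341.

311655

Solve n(2n−1) > 310341 for integer n.
The largest n with value ≤ 310341 is 394 (since 310078 ≤ 310341 < 311655), so the first above is n = 395, value 311655.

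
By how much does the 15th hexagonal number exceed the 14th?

Consecutive hexagonal numbers differ by 4n − 3: here 4·15 − 3 = 57.

57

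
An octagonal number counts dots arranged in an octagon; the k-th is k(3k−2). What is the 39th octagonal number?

39·(3·39 − 2) = 39·115 = 4485.

4485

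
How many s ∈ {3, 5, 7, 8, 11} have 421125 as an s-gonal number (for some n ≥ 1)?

1

s = 3: P(3, 917) = 420903 and P(3, 918) = 421821; 421125 is not s-gonal.
s = 5: P(5, 530) = 421085 and P(5, 531) = 422676; 421125 is not s-gonal.
s = 7: P(7, 410) = 419635 and P(7, 411) = 421686; 421125 is not s-gonal.
s = 8: P(8, 375) = 421125. ✓
s = 11: P(11, 306) = 420291 and P(11, 307) = 423046; 421125 is not s-gonal.
Hits: s ∈ {8} → 1.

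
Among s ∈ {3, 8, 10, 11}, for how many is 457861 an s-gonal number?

s = 3: P(3, 956) = 457446 and P(3, 957) = 458403; 457861 is not s-gonal.
s = 8: P(8, 391) = 457861. ✓
s = 10: P(10, 338) = 455962 and P(10, 339) = 458667; 457861 is not s-gonal.
s = 11: P(11, 319) = 456808 and P(11, 320) = 459680; 457861 is not s-gonal.
Hits: s ∈ {8} → 1.

1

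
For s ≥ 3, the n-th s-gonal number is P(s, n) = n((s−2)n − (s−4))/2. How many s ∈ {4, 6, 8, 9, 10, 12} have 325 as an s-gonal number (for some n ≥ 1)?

2

s = 4: P(4, 18) = 324 and P(4, 19) = 361; 325 is not s-gonal.
s = 6: P(6, 13) = 325. ✓
s = 8: P(8, 10) = 280 and P(8, 11) = 341; 325 is not s-gonal.
s = 9: P(9, 10) = 325. ✓
s = 10: P(10, 9) = 297 and P(10, 10) = 370; 325 is not s-gonal.
s = 12: P(12, 8) = 288 and P(12, 9) = 369; 325 is not s-gonal.
Hits: s ∈ {6, 9} → 2.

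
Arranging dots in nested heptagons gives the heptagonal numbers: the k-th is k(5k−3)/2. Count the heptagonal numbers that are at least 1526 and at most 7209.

The n-th heptagonal number is n(5n−3)/2.
Smallest index with value ≥ 1526: n = 26 (giving 1651).
Largest index with value ≤ 7209: n = 54 (giving 7209).
Indices 26 through 54: 29 terms.

29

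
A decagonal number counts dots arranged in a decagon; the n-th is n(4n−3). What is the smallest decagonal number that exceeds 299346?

Solve n(4n−3) > 299346 for integer n.
The largest n with value ≤ 299346 is 273 (since 297297 ≤ 299346 < 299482), so the first above is n = 274, value 299482.

299482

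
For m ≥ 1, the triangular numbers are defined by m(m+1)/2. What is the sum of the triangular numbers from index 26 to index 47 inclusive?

15499

Σ i(i+1)/2 = (Σi² + Σi) / 2 over i = 26..47.
Σi = 1128 − 325 = 803 and Σi² = 35720 − 5525 = 30195.
(1·30195 + 1·803) / 2 = 30998/2 = 15499.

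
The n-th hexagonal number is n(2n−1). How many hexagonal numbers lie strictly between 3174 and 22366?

The n-th hexagonal number is n(2n−1).
Smallest index with value > 3174: n = 41 (giving 3321).
Largest index with value < 22366: n = 105 (giving 21945).
Indices 41 through 105: 65 terms.

65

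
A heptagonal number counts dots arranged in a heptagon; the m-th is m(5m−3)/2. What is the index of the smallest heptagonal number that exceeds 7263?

Solve n(5n−3)/2 > 7263 for integer n.
The largest n with value ≤ 7263 is 54 (since 7209 ≤ 7263 < 7480), so the first above is n = 55, value 7480.

55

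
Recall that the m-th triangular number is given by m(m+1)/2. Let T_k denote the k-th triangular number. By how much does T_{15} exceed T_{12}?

15·16/2 = 120 and 12·13/2 = 78.
Difference: 120 − 78 = 42.

42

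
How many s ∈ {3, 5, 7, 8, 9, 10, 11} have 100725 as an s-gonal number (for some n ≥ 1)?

s = 3: P(3, 448) = 100576 and P(3, 449) = 101025; 100725 is not s-gonal.
s = 5: P(5, 259) = 100492 and P(5, 260) = 101270; 100725 is not s-gonal.
s = 7: P(7, 201) = 100701 and P(7, 202) = 101707; 100725 is not s-gonal.
s = 8: P(8, 183) = 100101 and P(8, 184) = 101200; 100725 is not s-gonal.
s = 9: P(9, 170) = 100725. ✓
s = 10: P(10, 159) = 100647 and P(10, 160) = 101920; 100725 is not s-gonal.
s = 11: P(11, 150) = 100725. ✓
Hits: s ∈ {9, 11} → 2.

2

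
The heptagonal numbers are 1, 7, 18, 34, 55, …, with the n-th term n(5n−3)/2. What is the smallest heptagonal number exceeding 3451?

3553

Solve n(5n−3)/2 > 3451 for integer n.
The largest n with value ≤ 3451 is 37 (since 3367 ≤ 3451 < 3553), so the first above is n = 38, value 3553.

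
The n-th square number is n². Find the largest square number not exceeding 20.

Solve n² ≤ 20 for integer n.
n = 4 gives 16 ≤ 20, while n = 5 gives 25 > 20; so the answer is 16.

16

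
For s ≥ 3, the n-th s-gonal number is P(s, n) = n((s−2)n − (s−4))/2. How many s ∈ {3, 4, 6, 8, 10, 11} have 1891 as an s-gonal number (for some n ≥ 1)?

s = 3: P(3, 61) = 1891. ✓
s = 4: P(4, 43) = 1849 and P(4, 44) = 1936; 1891 is not s-gonal.
s = 6: P(6, 31) = 1891. ✓
s = 8: P(8, 25) = 1825 and P(8, 26) = 1976; 1891 is not s-gonal.
s = 10: P(10, 22) = 1870 and P(10, 23) = 2047; 1891 is not s-gonal.
s = 11: P(11, 20) = 1730 and P(11, 21) = 1911; 1891 is not s-gonal.
Hits: s ∈ {3, 6} → 2.

2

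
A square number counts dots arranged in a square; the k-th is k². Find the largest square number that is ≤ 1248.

Solve n² ≤ 1248 for integer n.
n = 35 gives 1225 ≤ 1248, while n = 36 gives 1296 > 1248; so the answer is 1225.

1225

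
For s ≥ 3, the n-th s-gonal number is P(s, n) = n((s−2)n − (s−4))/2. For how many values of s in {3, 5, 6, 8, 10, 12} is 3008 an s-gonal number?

1

s = 3: P(3, 77) = 3003 and P(3, 78) = 3081; 3008 is not s-gonal.
s = 5: P(5, 44) = 2882 and P(5, 45) = 3015; 3008 is not s-gonal.
s = 6: P(6, 39) = 3003 and P(6, 40) = 3160; 3008 is not s-gonal.
s = 8: P(8, 32) = 3008. ✓
s = 10: P(10, 27) = 2835 and P(10, 28) = 3052; 3008 is not s-gonal.
s = 12: P(12, 24) = 2784 and P(12, 25) = 3025; 3008 is not s-gonal.
Hits: s ∈ {8} → 1.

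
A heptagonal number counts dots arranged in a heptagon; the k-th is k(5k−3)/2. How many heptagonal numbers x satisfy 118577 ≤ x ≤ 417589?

The n-th heptagonal number is n(5n−3)/2.
Smallest index with value ≥ 118577: n = 219 (giving 119574).
Largest index with value ≤ 417589: n = 409 (giving 417589).
Indices 219 through 409: 191 terms.

191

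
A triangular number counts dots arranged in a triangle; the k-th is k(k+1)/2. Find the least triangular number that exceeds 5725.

Solve n(n+1)/2 > 5725 for integer n.
The largest n with value ≤ 5725 is 106 (since 5671 ≤ 5725 < 5778), so the first above is n = 107, value 5778.

5778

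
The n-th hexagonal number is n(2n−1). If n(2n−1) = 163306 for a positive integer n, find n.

286

Set n(2n−1) = 163306, giving 2n² − n − 163306 = 0.
The discriminant is 1 + 8·163306 = 1306449, and √1306449 = 1143.
So n = (1 + 1143) / 4 = 1144/4 = 286.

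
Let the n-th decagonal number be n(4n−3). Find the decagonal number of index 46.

The 46th decagonal number is n(4n−3) with n = 46.
46·(4·46 − 3) = 46·181 = 8326.

8326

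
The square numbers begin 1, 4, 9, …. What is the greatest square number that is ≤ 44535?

44521

Solve n² ≤ 44535 for integer n.
n = 211 gives 44521 ≤ 44535, while n = 212 gives 44944 > 44535; so the answer is 44521.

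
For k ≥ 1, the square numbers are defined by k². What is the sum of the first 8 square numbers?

204

Σ_{i=1}^{8} i² = 8·9·17/6 = 204.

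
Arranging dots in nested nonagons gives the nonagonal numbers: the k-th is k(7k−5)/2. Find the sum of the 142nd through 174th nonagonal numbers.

Σ i(7i−5)/2 = (7Σi² − 5Σi) / 2 over i = 142..174.
Σi = 15225 − 10011 = 5214 and Σi² = 1771175 − 944371 = 826804.
(7·826804 − 5·5214) / 2 = 5761558/2 = 2880779.

2880779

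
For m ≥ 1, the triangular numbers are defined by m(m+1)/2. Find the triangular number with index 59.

The 59th triangular number is n(n+1)/2 with n = 59.
59·60/2 = 3540/2 = 1770.

1770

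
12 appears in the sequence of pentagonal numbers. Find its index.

3

Set n(3n−1)/2 = 12, giving 3n² − n − 24 = 0.
The discriminant is 1 + 24·12 = 289, and √289 = 17.
So n = (1 + 17) / 6 = 18/6 = 3.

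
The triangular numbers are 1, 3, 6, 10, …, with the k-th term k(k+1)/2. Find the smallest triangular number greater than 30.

36

Solve n(n+1)/2 > 30 for integer n.
The largest n with value ≤ 30 is 7 (since 28 ≤ 30 < 36), so the first above is n = 8, value 36.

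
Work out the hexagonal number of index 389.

The 389th hexagonal number is n(2n−1) with n = 389.
389·(2·389 − 1) = 389·777 = 302253.

302253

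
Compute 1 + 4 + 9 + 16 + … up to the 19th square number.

Σ_{i=1}^{19} i² = 19·20·39/6 = 2470.

2470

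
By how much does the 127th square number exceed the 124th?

127² = 16129 and 124² = 15376.
Difference: 16129 − 15376 = 753.

753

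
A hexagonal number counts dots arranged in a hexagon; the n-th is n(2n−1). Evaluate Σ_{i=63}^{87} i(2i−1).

Σ i(2i−1) = 2Σi² − Σi over i = 63..87.
Σi = 3828 − 1953 = 1875 and Σi² = 223300 − 81375 = 141925.
2·141925 − 1·1875 = 281975.

281975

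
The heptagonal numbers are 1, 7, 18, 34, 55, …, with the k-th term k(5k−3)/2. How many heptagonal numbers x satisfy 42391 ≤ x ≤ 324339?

230

The n-th heptagonal number is n(5n−3)/2.
Smallest index with value ≥ 42391: n = 131 (giving 42706).
Largest index with value ≤ 324339: n = 360 (giving 323460).
Indices 131 through 360: 230 terms.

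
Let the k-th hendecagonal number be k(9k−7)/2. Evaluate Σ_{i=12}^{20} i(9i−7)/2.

10134

Σ i(9i−7)/2 = (9Σi² − 7Σi) / 2 over i = 12..20.
Σi = 210 − 66 = 144 and Σi² = 2870 − 506 = 2364.
(9·2364 − 7·144) / 2 = 20268/2 = 10134.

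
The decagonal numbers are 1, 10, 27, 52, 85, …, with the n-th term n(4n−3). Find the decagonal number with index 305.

The 305th decagonal number is n(4n−3) with n = 305.
305·(4·305 − 3) = 305·1217 = 371185.

371185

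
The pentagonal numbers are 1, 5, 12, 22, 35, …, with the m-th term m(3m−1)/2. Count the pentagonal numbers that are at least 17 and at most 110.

5

The n-th pentagonal number is n(3n−1)/2.
Smallest index with value ≥ 17: n = 4 (giving 22).
Largest index with value ≤ 110: n = 8 (giving 92).
Indices 4 through 8: 5 terms.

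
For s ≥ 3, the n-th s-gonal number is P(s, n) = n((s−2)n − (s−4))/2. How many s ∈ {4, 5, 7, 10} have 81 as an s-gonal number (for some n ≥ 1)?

2

s = 4: P(4, 9) = 81. ✓
s = 5: P(5, 7) = 70 and P(5, 8) = 92; 81 is not s-gonal.
s = 7: P(7, 6) = 81. ✓
s = 10: P(10, 4) = 52 and P(10, 5) = 85; 81 is not s-gonal.
Hits: s ∈ {4, 7} → 2.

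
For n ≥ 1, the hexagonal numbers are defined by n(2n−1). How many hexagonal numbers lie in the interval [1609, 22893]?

The n-th hexagonal number is n(2n−1).
Smallest index with value ≥ 1609: n = 29 (giving 1653).
Largest index with value ≤ 22893: n = 107 (giving 22791).
Indices 29 through 107: 79 terms.

79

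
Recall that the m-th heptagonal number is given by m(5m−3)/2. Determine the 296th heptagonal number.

296·(5·296 − 3)/2 = 296·1477/2 = 218596.

218596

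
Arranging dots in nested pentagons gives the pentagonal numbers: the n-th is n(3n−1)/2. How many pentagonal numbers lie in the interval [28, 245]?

8

The n-th pentagonal number is n(3n−1)/2.
Smallest index with value ≥ 28: n = 5 (giving 35).
Largest index with value ≤ 245: n = 12 (giving 210).
Indices 5 through 12: 8 terms.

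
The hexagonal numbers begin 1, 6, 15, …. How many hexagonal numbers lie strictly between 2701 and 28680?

82

The n-th hexagonal number is n(2n−1).
Smallest index with value > 2701: n = 38 (giving 2850).
Largest index with value < 28680: n = 119 (giving 28203).
Indices 38 through 119: 82 terms.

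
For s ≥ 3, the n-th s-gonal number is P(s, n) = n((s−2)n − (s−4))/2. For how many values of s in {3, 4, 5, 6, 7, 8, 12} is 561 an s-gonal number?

s = 3: P(3, 33) = 561. ✓
s = 4: P(4, 23) = 529 and P(4, 24) = 576; 561 is not s-gonal.
s = 5: P(5, 19) = 532 and P(5, 20) = 590; 561 is not s-gonal.
s = 6: P(6, 17) = 561. ✓
s = 7: P(7, 15) = 540 and P(7, 16) = 616; 561 is not s-gonal.
s = 8: P(8, 14) = 560 and P(8, 15) = 645; 561 is not s-gonal.
s = 12: P(12, 11) = 561. ✓
Hits: s ∈ {3, 6, 12} → 3.

3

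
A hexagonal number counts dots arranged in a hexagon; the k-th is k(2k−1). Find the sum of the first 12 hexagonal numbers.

Σ i(2i−1) = 2Σi² − Σi over i = 1..12.
Σi = 78 and Σi² = 650.
2·650 − 1·78 = 1222.

1222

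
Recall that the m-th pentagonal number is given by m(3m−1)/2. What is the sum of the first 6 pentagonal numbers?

126

Σ i(3i−1)/2 = (3Σi² − Σi) / 2 over i = 1..6.
Σi = 21 and Σi² = 91.
(3·91 − 1·21) / 2 = 252/2 = 126.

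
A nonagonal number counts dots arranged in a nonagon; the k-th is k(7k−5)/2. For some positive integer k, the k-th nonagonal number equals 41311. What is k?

109

Set n(7n−5)/2 = 41311, giving 7n² − 5n − 82622 = 0.
The discriminant is 25 + 56·41311 = 2313441, and √2313441 = 1521.
So n = (5 + 1521) / 14 = 1526/14 = 109.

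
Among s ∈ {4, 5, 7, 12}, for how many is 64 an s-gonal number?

2

s = 4: P(4, 8) = 64. ✓
s = 5: P(5, 6) = 51 and P(5, 7) = 70; 64 is not s-gonal.
s = 7: P(7, 5) = 55 and P(7, 6) = 81; 64 is not s-gonal.
s = 12: P(12, 4) = 64. ✓
Hits: s ∈ {4, 12} → 2.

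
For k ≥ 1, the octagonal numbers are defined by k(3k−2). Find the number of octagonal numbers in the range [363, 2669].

19

The n-th octagonal number is n(3n−2).
Smallest index with value ≥ 363: n = 12 (giving 408).
Largest index with value ≤ 2669: n = 30 (giving 2640).
Indices 12 through 30: 19 terms.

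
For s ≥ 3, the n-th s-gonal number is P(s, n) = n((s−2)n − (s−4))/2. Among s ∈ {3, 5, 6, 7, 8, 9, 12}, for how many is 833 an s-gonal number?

s = 3: P(3, 40) = 820 and P(3, 41) = 861; 833 is not s-gonal.
s = 5: P(5, 23) = 782 and P(5, 24) = 852; 833 is not s-gonal.
s = 6: P(6, 20) = 780 and P(6, 21) = 861; 833 is not s-gonal.
s = 7: P(7, 18) = 783 and P(7, 19) = 874; 833 is not s-gonal.
s = 8: P(8, 17) = 833. ✓
s = 9: P(9, 15) = 750 and P(9, 16) = 856; 833 is not s-gonal.
s = 12: P(12, 13) = 793 and P(12, 14) = 924; 833 is not s-gonal.
Hits: s ∈ {8} → 1.

1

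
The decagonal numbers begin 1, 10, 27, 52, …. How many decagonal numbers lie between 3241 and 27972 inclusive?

56

The n-th decagonal number is n(4n−3).
Smallest index with value ≥ 3241: n = 29 (giving 3277).
Largest index with value ≤ 27972: n = 84 (giving 27972).
Indices 29 through 84: 56 terms.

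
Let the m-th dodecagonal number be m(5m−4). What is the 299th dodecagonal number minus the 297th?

5952

299·(5·299 − 4) = 445809 and 297·(5·297 − 4) = 439857.
Difference: 445809 − 439857 = 5952.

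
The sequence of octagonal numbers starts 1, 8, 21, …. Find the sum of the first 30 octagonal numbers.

27435

Σ i(3i−2) = 3Σi² − 2Σi over i = 1..30.
Σi = 465 and Σi² = 9455.
3·9455 − 2·465 = 27435.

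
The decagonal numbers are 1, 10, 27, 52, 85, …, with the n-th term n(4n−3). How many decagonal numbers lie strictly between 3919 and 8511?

15

The n-th decagonal number is n(4n−3).
Smallest index with value > 3919: n = 32 (giving 4000).
Largest index with value < 8511: n = 46 (giving 8326).
Indices 32 through 46: 15 terms.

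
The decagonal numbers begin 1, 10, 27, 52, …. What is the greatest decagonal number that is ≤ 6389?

Solve n(4n−3) ≤ 6389 for integer n.
n = 40 gives 6280 ≤ 6389, while n = 41 gives 6601 > 6389; so the answer is 6280.

6280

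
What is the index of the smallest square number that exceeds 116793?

342

Solve n² > 116793 for integer n.
The largest n with value ≤ 116793 is 341 (since 116281 ≤ 116793 < 116964), so the first above is n = 342, value 116964.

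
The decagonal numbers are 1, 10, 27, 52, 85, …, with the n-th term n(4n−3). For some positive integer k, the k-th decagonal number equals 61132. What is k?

124

Set n(4n−3) = 61132, giving 4n² − 3n − 61132 = 0.
The discriminant is 9 + 16·61132 = 978121, and √978121 = 989.
So n = (3 + 989) / 8 = 992/8 = 124.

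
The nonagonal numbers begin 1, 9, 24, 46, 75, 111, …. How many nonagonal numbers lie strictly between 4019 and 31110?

The n-th nonagonal number is n(7n−5)/2.
Smallest index with value > 4019: n = 35 (giving 4200).
Largest index with value < 31110: n = 94 (giving 30691).
Indices 35 through 94: 60 terms.

60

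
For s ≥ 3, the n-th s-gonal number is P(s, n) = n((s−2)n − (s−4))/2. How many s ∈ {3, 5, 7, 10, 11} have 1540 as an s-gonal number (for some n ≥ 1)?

2

s = 3: P(3, 55) = 1540. ✓
s = 5: P(5, 32) = 1520 and P(5, 33) = 1617; 1540 is not s-gonal.
s = 7: P(7, 25) = 1525 and P(7, 26) = 1651; 1540 is not s-gonal.
s = 10: P(10, 20) = 1540. ✓
s = 11: P(11, 18) = 1395 and P(11, 19) = 1558; 1540 is not s-gonal.
Hits: s ∈ {3, 10} → 2.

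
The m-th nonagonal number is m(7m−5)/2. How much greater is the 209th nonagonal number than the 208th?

1457

Consecutive nonagonal numbers differ by 7n − 6: here 7·209 − 6 = 1457.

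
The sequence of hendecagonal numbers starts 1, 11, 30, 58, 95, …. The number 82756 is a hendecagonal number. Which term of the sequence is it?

Set n(9n−7)/2 = 82756, giving 9n² − 7n − 165512 = 0.
The discriminant is 49 + 72·82756 = 5958481, and √5958481 = 2441.
So n = (7 + 2441) / 18 = 2448/18 = 136.

136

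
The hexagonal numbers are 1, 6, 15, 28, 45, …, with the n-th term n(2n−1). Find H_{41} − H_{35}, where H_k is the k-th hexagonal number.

41·(2·41 − 1) = 3321 and 35·(2·35 − 1) = 2415.
Difference: 3321 − 2415 = 906.

906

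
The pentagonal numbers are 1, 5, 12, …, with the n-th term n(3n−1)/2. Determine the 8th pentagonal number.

92

The 8th pentagonal number is n(3n−1)/2 with n = 8.
8·(3·8 − 1)/2 = 8·23/2 = 92.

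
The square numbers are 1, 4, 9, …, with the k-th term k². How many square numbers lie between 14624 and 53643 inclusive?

The n-th square number is n².
Smallest index with value ≥ 14624: n = 121 (giving 14641).
Largest index with value ≤ 53643: n = 231 (giving 53361).
Indices 121 through 231: 111 terms.

111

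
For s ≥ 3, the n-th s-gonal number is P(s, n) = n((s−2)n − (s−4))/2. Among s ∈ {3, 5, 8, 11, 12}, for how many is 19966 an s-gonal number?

1

s = 3: P(3, 199) = 19900 and P(3, 200) = 20100; 19966 is not s-gonal.
s = 5: P(5, 115) = 19780 and P(5, 116) = 20126; 19966 is not s-gonal.
s = 8: P(8, 81) = 19521 and P(8, 82) = 20008; 19966 is not s-gonal.
s = 11: P(11, 67) = 19966. ✓
s = 12: P(12, 63) = 19593 and P(12, 64) = 20224; 19966 is not s-gonal.
Hits: s ∈ {11} → 1.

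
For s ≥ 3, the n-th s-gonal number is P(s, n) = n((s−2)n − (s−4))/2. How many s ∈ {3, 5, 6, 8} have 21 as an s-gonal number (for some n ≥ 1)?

2

s = 3: P(3, 6) = 21. ✓
s = 5: P(5, 3) = 12 and P(5, 4) = 22; 21 is not s-gonal.
s = 6: P(6, 3) = 15 and P(6, 4) = 28; 21 is not s-gonal.
s = 8: P(8, 3) = 21. ✓
Hits: s ∈ {3, 8} → 2.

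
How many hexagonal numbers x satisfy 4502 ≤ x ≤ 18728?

The n-th hexagonal number is n(2n−1).
Smallest index with value ≥ 4502: n = 48 (giving 4560).
Largest index with value ≤ 18728: n = 97 (giving 18721).
Indices 48 through 97: 50 terms.

50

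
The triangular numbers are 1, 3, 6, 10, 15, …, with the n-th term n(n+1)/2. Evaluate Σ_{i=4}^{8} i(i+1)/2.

Σ i(i+1)/2 = (Σi² + Σi) / 2 over i = 4..8.
Σi = 36 − 6 = 30 and Σi² = 204 − 14 = 190.
(1·190 + 1·30) / 2 = 220/2 = 110.

110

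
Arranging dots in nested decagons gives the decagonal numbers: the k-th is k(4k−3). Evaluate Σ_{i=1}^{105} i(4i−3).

Σ i(4i−3) = 4Σi² − 3Σi over i = 1..105.
Σi = 5565 and Σi² = 391405.
4·391405 − 3·5565 = 1548925.

1548925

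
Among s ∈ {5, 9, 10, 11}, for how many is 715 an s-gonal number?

2

s = 5: P(5, 22) = 715. ✓
s = 9: P(9, 14) = 651 and P(9, 15) = 750; 715 is not s-gonal.
s = 10: P(10, 13) = 637 and P(10, 14) = 742; 715 is not s-gonal.
s = 11: P(11, 13) = 715. ✓
Hits: s ∈ {5, 11} → 2.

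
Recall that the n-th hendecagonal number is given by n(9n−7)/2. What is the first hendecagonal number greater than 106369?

107570

Solve n(9n−7)/2 > 106369 for integer n.
The largest n with value ≤ 106369 is 154 (since 106183 ≤ 106369 < 107570), so the first above is n = 155, value 107570.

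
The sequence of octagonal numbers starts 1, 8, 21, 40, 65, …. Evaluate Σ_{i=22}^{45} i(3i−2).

82644

Σ i(3i−2) = 3Σi² − 2Σi over i = 22..45.
Σi = 1035 − 231 = 804 and Σi² = 31395 − 3311 = 28084.
3·28084 − 2·804 = 82644.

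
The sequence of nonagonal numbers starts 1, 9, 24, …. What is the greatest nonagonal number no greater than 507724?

Solve n(7n−5)/2 ≤ 507724 for integer n.
n = 381 gives 507111 ≤ 507724, while n = 382 gives 509779 > 507724; so the answer is 507111.

507111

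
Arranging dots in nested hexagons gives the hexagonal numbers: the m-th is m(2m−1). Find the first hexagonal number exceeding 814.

861

Solve n(2n−1) > 814 for integer n.
The largest n with value ≤ 814 is 20 (since 780 ≤ 814 < 861), so the first above is n = 21, value 861.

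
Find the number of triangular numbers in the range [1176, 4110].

43

The n-th triangular number is n(n+1)/2.
Smallest index with value ≥ 1176: n = 48 (giving 1176).
Largest index with value ≤ 4110: n = 90 (giving 4095).
Indices 48 through 90: 43 terms.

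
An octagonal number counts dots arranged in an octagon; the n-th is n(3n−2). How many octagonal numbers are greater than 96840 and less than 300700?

The n-th octagonal number is n(3n−2).
Smallest index with value > 96840: n = 181 (giving 97921).
Largest index with value < 300700: n = 316 (giving 298936).
Indices 181 through 316: 136 terms.

136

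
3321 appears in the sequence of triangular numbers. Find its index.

Set n(n+1)/2 = 3321, giving n² + n − 6642 = 0.
The discriminant is 1 + 8·3321 = 26569, and √26569 = 163.
So n = (-1 + 163) / 2 = 162/2 = 81.

81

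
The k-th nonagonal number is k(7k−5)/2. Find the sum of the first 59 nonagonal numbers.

Σ i(7i−5)/2 = (7Σi² − 5Σi) / 2 over i = 1..59.
Σi = 1770 and Σi² = 70210.
(7·70210 − 5·1770) / 2 = 482620/2 = 241310.

241310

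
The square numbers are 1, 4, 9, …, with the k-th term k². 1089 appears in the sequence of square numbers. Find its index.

We need n² = 1089, so n = √1089 = 33.
Check: 33² = 1089. ✓

33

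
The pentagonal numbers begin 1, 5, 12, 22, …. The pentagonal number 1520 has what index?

32

Set n(3n−1)/2 = 1520, giving 3n² − n − 3040 = 0.
The discriminant is 1 + 24·1520 = 36481, and √36481 = 191.
So n = (1 + 191) / 6 = 192/6 = 32.
Check: 32·(3·32 − 1)/2 = 1520. ✓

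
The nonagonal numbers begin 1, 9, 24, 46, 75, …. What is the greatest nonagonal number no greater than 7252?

Solve n(7n−5)/2 ≤ 7252 for integer n.
n = 45 gives 6975 ≤ 7252, while n = 46 gives 7291 > 7252; so the answer is 6975.

6975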